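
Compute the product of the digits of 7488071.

0

7×4×8×8×0×7×1 = 0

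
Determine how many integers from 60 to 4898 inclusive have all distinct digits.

The integers in [60, 4898] that have all distinct digits: 60, 61, 62, 63, 64, 65, …, 4896, 4897.
2644 qualify.

2644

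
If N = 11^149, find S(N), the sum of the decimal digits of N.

11^149 = 147065257797835450856679489975406774841743117356547907957433757668757846319908116868184570348461004055878166502291064937838601987844379505473968800080288091
Sum of its 156 digits: 770.

770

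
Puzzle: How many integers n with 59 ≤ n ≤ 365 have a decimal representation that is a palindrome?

The integers in [59, 365] that have a decimal representation that is a palindrome: 66, 77, 88, 99, 101, 111, …, 353, 363.
31 qualify.

31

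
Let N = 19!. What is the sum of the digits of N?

45

19! = 121645100408832000
Sum of its 18 digits: 45.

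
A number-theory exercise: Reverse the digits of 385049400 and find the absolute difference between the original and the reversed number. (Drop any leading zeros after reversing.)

380108817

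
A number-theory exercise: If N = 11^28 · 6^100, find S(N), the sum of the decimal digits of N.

11^28 · 6^100 = 94215036952131254348972138007969247537692131012478621671462725325930056107538447696998023556031941187731456
Sum of its 107 digits: 459.

459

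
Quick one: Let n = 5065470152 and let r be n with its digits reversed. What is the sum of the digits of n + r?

52

Reversal of 5065470152 is 2510745605; 5065470152 + 2510745605 = 7576215757.
Digit sum of 7576215757: 7+5+7+6+2+1+5+7+5+7 = 52.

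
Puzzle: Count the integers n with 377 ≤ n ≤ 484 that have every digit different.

78

The integers in [377, 484] that have every digit different: 378, 379, 380, 381, 382, 384, …, 482, 483.
78 qualify.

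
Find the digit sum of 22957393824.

54

2+2+9+5+7+3+9+3+8+2+4 = 54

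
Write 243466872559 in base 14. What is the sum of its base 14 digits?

243466872559 in base 14 is BAD8CA6531.
Digit sum: 11+10+13+8+12+10+6+5+3+1 = 79.

79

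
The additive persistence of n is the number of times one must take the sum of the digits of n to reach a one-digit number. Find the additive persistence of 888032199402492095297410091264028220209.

2

888032199402492095297410091264028220209 → 153 → 9 (2 steps)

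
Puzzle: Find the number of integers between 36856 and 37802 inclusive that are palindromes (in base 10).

The integers in [36856, 37802] that are palindromes (in base 10): 36863, 36963, 37073, 37173, 37273, 37373, 37473, 37573, 37673, 37773.
10 qualify.

10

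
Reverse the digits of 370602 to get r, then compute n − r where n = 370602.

164529

Reverse of 370602 is 206073.
370602 − 206073 = 164529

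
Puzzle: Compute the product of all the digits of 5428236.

11520

5×4×2×8×2×3×6 = 11520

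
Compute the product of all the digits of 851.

40

8×5×1 = 40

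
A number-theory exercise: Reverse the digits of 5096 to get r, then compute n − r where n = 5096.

Reverse of 5096 is 6905.
5096 − 6905 = -1809

-1809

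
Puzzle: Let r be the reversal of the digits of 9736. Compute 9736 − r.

Reverse of 9736 is 6379.
9736 − 6379 = 3357

3357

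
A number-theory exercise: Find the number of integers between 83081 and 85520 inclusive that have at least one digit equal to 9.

631

The integers in [83081, 85520] that have at least one digit equal to 9: 83089, 83090, 83091, 83092, 83093, 83094, …, 85509, 85519.
631 qualify.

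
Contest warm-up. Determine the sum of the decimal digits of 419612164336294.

61

4+1+9+6+1+2+1+6+4+3+3+6+2+9+4 = 61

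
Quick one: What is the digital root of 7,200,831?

7+2+0+0+8+3+1 = 21
2+1 = 3

3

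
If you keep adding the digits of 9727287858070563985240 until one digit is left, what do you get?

4

9+7+2+7+2+8+7+8+5+8+0+7+0+5+6+3+9+8+5+2+4+0 = 112
1+1+2 = 4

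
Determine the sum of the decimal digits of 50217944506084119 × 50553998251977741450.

180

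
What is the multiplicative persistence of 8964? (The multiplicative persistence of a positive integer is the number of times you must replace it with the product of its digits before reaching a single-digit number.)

3

8964 → 1728 → 112 → 2 (3 steps)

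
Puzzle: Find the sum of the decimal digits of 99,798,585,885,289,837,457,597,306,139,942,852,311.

9+9+7+9+8+5+8+5+8+8+5+2+8+9+8+3+7+4+5+7+5+9+7+3+0+6+1+3+9+9+4+2+8+5+2+3+1+1 = 212

212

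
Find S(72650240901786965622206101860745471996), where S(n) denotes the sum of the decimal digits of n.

163

7+2+6+5+0+2+4+0+9+0+1+7+8+6+9+6+5+6+2+2+2+0+6+1+0+1+8+6+0+7+4+5+4+7+1+9+9+6 = 163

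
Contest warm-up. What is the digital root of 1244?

2

1+2+4+4 = 11
1+1 = 2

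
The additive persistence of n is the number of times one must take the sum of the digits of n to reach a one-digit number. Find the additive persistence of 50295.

50295 → 21 → 3 (2 steps)

2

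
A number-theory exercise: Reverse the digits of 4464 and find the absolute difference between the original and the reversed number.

180

Reverse of 4464 is 4644.
|4464 − 4644| = 180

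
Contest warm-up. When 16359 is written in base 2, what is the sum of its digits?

12

16359 in base 2 is 11111111100111.
Digit sum: 1+1+1+1+1+1+1+1+1+0+0+1+1+1 = 12.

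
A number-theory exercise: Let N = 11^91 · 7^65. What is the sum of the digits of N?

728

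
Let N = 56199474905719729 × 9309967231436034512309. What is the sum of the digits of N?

176

56199474905719729 × 9309967231436034512309 = 523215269796162402092737784789154644261
Sum of its 39 digits: 176.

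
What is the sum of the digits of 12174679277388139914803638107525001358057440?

184

1+2+1+7+4+6+7+9+2+7+7+3+8+8+1+3+9+9+1+4+8+0+3+6+3+8+1+0+7+5+2+5+0+0+1+3+5+8+0+5+7+4+4+0 = 184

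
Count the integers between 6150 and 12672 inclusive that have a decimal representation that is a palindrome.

65

The integers in [6150, 12672] that have a decimal representation that is a palindrome: 6226, 6336, 6446, 6556, 6666, 6776, …, 12521, 12621.
65 qualify.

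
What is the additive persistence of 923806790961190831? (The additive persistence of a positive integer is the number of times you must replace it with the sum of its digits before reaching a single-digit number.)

923806790961190831 → 82 → 10 → 1 (3 steps)

3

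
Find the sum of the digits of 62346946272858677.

92

6+2+3+4+6+9+4+6+2+7+2+8+5+8+6+7+7 = 92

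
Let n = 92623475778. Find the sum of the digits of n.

60

9+2+6+2+3+4+7+5+7+7+8 = 60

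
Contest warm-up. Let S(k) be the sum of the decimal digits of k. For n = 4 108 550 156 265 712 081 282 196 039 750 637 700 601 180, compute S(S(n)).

First digit sum: 158.
1+5+8 = 14.

14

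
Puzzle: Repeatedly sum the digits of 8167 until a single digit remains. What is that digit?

8+1+6+7 = 22
2+2 = 4

4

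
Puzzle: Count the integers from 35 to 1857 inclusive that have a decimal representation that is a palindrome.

104

The integers in [35, 1857] that have a decimal representation that is a palindrome: 44, 55, 66, 77, 88, 99, …, 1661, 1771.
104 qualify.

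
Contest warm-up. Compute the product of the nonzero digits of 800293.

8×2×9×3 = 432

432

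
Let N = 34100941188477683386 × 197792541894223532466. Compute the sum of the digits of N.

34100941188477683386 × 197792541894223532466 = 6744911838654425008686254160437239809876
Sum of its 40 digits: 189.

189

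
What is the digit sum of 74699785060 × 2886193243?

74699785060 × 2886193243 = 215598014893724349580
Sum of its 21 digits: 97.

97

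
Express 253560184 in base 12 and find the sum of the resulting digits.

31

253560184 in base 12 is 70B00274.
Digit sum: 7+0+11+0+0+2+7+4 = 31.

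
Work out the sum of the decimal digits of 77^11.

110

77^11 = 564154396389137449973
Sum of its 21 digits: 110.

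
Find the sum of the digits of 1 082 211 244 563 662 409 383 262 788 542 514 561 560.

157

1+0+8+2+2+1+1+2+4+4+5+6+3+6+6+2+4+0+9+3+8+3+2+6+2+7+8+8+5+4+2+5+1+4+5+6+1+5+6+0 = 157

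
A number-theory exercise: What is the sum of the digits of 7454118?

30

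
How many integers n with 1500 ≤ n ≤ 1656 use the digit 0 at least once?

The integers in [1500, 1656] that use the digit 0 at least once: 1500, 1501, 1502, 1503, 1504, 1505, …, 1640, 1650.
34 qualify.

34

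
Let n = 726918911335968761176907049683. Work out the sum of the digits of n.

7+2+6+9+1+8+9+1+1+3+3+5+9+6+8+7+6+1+1+7+6+9+0+7+0+4+9+6+8+3 = 152

152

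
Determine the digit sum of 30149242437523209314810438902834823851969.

3+0+1+4+9+2+4+2+4+3+7+5+2+3+2+0+9+3+1+4+8+1+0+4+3+8+9+0+2+8+3+4+8+2+3+8+5+1+9+6+9 = 169

169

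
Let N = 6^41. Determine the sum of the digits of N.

6^41 = 80204967233062404407033075859456
Sum of its 32 digits: 126.

126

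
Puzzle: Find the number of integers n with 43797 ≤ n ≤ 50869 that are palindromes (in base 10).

The integers in [43797, 50869] that are palindromes (in base 10): 43834, 43934, 44044, 44144, 44244, 44344, …, 50705, 50805.
71 qualify.

71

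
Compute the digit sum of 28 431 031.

2+8+4+3+1+0+3+1 = 22

22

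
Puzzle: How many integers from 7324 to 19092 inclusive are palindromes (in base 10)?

118

The integers in [7324, 19092] that are palindromes (in base 10): 7337, 7447, 7557, 7667, 7777, 7887, …, 18981, 19091.
118 qualify.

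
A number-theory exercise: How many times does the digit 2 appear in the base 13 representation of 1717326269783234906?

1717326269783234906 in base 13 is 27721081494193C13.
The digit 2 appears 2 times.

2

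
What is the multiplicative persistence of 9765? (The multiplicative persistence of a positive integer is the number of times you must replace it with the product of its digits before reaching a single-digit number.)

9765 → 1890 → 0 (2 steps)

2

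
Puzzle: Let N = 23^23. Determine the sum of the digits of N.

146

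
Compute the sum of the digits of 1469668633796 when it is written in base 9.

44

1469668633796 in base 9 is 5174421732332.
Digit sum: 5+1+7+4+4+2+1+7+3+2+3+3+2 = 44.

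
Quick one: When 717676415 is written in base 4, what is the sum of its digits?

717676415 in base 4 is 222301231331333.
Digit sum: 2+2+2+3+0+1+2+3+1+3+3+1+3+3+3 = 32.

32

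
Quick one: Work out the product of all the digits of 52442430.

0

5×2×4×4×2×4×3×0 = 0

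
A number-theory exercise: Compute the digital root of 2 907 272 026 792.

1

2+9+0+7+2+7+2+0+2+6+7+9+2 = 55
5+5 = 10
1+0 = 1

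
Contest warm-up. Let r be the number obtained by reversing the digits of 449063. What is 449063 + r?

810007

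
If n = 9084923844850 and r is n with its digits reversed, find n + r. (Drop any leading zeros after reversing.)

Reverse of 9084923844850 is 584483294809.
9084923844850 + 584483294809 = 9669407139659

9669407139659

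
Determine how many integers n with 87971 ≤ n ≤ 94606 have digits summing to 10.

4

The integers in [87971, 94606] that have digits summing to 10: 90001, 90010, 90100, 91000.
4 qualify.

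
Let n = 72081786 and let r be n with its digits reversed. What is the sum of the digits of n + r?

Reversal of 72081786 is 68718027; 72081786 + 68718027 = 140799813.
Digit sum of 140799813: 1+4+0+7+9+9+8+1+3 = 42.

42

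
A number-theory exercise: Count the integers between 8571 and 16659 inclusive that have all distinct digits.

2575

The integers in [8571, 16659] that have all distinct digits: 8571, 8572, 8573, 8574, 8576, 8579, …, 16597, 16598.
2575 qualify.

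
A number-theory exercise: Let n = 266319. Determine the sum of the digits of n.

27

2+6+6+3+1+9 = 27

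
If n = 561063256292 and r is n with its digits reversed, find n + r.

853715616457

Reverse of 561063256292 is 292652360165.
561063256292 + 292652360165 = 853715616457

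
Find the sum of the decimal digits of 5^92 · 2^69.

5^92 · 2^69 = 11920928955078125000000000000000000000000000000000000000000000000000000000000000000000
Sum of its 86 digits: 74.

74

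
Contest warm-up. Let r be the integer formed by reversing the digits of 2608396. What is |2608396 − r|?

4329666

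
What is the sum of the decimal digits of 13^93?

514

13^93 = 39512250320847782482430188505249695960763096088389485759674433411807305339789553275948906695914138977853
Sum of its 104 digits: 514.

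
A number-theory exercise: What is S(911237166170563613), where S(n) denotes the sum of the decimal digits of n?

68

9+1+1+2+3+7+1+6+6+1+7+0+5+6+3+6+1+3 = 68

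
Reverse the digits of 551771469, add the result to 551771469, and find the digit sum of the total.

Reversal of 551771469 is 964177155; 551771469 + 964177155 = 1515948624.
Digit sum of 1515948624: 1+5+1+5+9+4+8+6+2+4 = 45.

45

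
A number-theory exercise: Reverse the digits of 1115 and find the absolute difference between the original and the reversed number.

Reverse of 1115 is 5111.
|1115 − 5111| = 3996

3996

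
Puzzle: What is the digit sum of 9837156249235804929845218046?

134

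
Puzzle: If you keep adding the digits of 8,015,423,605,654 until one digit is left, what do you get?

4

8+0+1+5+4+2+3+6+0+5+6+5+4 = 49
4+9 = 13
1+3 = 4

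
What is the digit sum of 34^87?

586

34^87 = 17324702381856808112365512290028016939789135243459178691588421491790584814810591445365824438575824855721422037950981851046620581330944
Sum of its 134 digits: 586.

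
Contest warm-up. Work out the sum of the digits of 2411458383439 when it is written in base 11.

69

2411458383439 in base 11 is 84A76A433266.
Digit sum: 8+4+10+7+6+10+4+3+3+2+6+6 = 69.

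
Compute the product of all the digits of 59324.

5×9×3×2×4 = 1080

1080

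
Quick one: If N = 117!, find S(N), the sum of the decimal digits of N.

738

117! = 3969937160808720895401959629498630647790406360168322301129748464310422041758630649341780708631240196854767624444057168110272995649603642560353748940315749184568295424000000000000000000000000000
Sum of its 193 digits: 738.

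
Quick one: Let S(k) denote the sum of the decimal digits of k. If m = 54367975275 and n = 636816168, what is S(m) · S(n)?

2700

S(54367975275) = 5+4+3+6+7+9+7+5+2+7+5 = 60.
S(636816168) = 6+3+6+8+1+6+1+6+8 = 45.
60 · 45 = 2700.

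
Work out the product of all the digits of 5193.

5×1×9×3 = 135

135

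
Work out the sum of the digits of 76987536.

7+6+9+8+7+5+3+6 = 51

51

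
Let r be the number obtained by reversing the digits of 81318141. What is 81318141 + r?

95499459

Reverse of 81318141 is 14181318.
81318141 + 14181318 = 95499459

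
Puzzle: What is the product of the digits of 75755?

6125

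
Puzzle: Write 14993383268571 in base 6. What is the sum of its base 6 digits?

46

14993383268571 in base 6 is 51515510514032323.
Digit sum: 5+1+5+1+5+5+1+0+5+1+4+0+3+2+3+2+3 = 46.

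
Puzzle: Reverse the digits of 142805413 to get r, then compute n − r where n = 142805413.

-171702828

Reverse of 142805413 is 314508241.
142805413 − 314508241 = -171702828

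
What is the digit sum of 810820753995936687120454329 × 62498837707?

180

810820753995936687120454329 × 62498837707 = 50675354713459418745788512268276583603
Sum of its 38 digits: 180.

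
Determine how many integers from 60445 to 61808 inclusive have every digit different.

The integers in [60445, 61808] that have every digit different: 60451, 60452, 60453, 60457, 60458, 60459, …, 61805, 61807.
449 qualify.

449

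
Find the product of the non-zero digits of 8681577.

94080

8×6×8×1×5×7×7 = 94080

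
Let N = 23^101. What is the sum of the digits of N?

23^101 = 342382404646349906057205801490874347335703752037431479791270728812115965406404621099504973295378976497369961620127288149768965118187148023
Sum of its 138 digits: 623.

623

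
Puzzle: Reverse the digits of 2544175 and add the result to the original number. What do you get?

Reverse of 2544175 is 5714452.
2544175 + 5714452 = 8258627

8258627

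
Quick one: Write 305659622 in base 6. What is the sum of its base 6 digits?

27

305659622 in base 6 is 50155202502.
Digit sum: 5+0+1+5+5+2+0+2+5+0+2 = 27.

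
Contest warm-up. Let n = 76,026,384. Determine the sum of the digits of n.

36

7+6+0+2+6+3+8+4 = 36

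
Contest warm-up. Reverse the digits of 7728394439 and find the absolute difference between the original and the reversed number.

1616543838

Reverse of 7728394439 is 9344938277.
|7728394439 − 9344938277| = 1616543838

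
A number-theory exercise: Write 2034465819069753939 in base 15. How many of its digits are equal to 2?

3

2034465819069753939 in base 15 is 49A54EEBE22D8E29.
The digit 2 appears 3 times.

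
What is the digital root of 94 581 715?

9+4+5+8+1+7+1+5 = 40
4+0 = 4

4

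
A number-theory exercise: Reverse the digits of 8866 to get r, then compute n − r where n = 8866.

Reverse of 8866 is 6688.
8866 − 6688 = 2178

2178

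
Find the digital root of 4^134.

7

The digital root of n equals n mod 9 (or 9 when 9 | n), so we need 4^134 mod 9.
4^134 ≡ 7 (mod 9), so the digital root is 7.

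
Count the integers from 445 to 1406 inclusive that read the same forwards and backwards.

The integers in [445, 1406] that read the same forwards and backwards: 454, 464, 474, 484, 494, 505, …, 1221, 1331.
59 qualify.

59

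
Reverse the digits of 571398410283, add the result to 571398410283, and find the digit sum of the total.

48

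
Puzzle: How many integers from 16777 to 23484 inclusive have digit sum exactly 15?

346

The integers in [16777, 23484] that have digit sum exactly 15: 16800, 17007, 17016, 17025, 17034, 17043, …, 23451, 23460.
346 qualify.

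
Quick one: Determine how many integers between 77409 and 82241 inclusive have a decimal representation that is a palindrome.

The integers in [77409, 82241] that have a decimal representation that is a palindrome: 77477, 77577, 77677, 77777, 77877, 77977, …, 82128, 82228.
49 qualify.

49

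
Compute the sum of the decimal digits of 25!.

72

25! = 15511210043330985984000000
Sum of its 26 digits: 72.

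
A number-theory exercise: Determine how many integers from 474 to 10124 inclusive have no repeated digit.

4916

The integers in [474, 10124] that have no repeated digit: 475, 476, 478, 479, 480, 481, …, 9875, 9876.
4916 qualify.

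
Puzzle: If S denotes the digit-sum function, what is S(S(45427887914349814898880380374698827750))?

8

First digit sum: 206.
2+0+6 = 8.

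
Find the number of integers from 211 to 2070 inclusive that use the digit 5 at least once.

519

The integers in [211, 2070] that use the digit 5 at least once: 215, 225, 235, 245, 250, 251, …, 2059, 2065.
519 qualify.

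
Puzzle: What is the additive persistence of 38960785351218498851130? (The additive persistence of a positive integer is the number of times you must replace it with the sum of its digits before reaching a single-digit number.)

2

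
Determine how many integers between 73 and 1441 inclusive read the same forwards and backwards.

98

The integers in [73, 1441] that read the same forwards and backwards: 77, 88, 99, 101, 111, 121, …, 1331, 1441.
98 qualify.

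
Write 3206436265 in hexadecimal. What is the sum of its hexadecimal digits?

70

3206436265 in base 16 is BF1E55A9.
Digit sum: 11+15+1+14+5+5+10+9 = 70.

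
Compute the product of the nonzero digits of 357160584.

100800

3×5×7×1×6×5×8×4 = 100800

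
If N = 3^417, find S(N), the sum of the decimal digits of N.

954

3^417 = 9110940660696443590699727162992486460771619903791140841949659113253488837851365024998918134518463205066998323776577038991508947786851695250286267352107449181837686804236914618603175978019307905484163
Sum of its 199 digits: 954.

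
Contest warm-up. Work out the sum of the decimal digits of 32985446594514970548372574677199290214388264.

218

3+2+9+8+5+4+4+6+5+9+4+5+1+4+9+7+0+5+4+8+3+7+2+5+7+4+6+7+7+1+9+9+2+9+0+2+1+4+3+8+8+2+6+4 = 218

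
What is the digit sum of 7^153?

595

7^153 = 1995262876301749705743355733163350069567511859853733802691255552209426302648784449479340269807714289948321871472250346731193598407
Sum of its 130 digits: 595.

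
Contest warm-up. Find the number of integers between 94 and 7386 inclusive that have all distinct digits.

The integers in [94, 7386] that have all distinct digits: 94, 95, 96, 97, 98, 102, …, 7385, 7386.
3893 qualify.

3893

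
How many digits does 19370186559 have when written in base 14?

9

19370186559 in base 14 is D1A7BBC63, which has 9 digits.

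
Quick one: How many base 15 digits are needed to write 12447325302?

12447325302 in base 15 is 4CCB815BC, which has 9 digits.

9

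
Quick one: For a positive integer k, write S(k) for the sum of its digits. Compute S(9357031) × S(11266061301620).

980

S(9357031) = 9+3+5+7+0+3+1 = 28.
S(11266061301620) = 1+1+2+6+6+0+6+1+3+0+1+6+2+0 = 35.
28 · 35 = 980.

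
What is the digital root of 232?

7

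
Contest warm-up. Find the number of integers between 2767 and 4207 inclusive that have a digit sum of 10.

The integers in [2767, 4207] that have a digit sum of 10: 2800, 3007, 3016, 3025, 3034, 3043, …, 4150, 4204.
51 qualify.

51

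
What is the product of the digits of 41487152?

4×1×4×8×7×1×5×2 = 8960

8960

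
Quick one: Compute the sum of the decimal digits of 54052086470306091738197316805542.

129

5+4+0+5+2+0+8+6+4+7+0+3+0+6+0+9+1+7+3+8+1+9+7+3+1+6+8+0+5+5+4+2 = 129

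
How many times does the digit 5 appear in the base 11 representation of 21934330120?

1

21934330120 in base 11 is 93363A295A.
The digit 5 appears 1 time.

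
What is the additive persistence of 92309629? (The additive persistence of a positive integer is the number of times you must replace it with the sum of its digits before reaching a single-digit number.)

2

92309629 → 40 → 4 (2 steps)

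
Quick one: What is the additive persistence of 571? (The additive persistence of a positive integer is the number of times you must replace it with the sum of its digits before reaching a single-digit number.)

571 → 13 → 4 (2 steps)

2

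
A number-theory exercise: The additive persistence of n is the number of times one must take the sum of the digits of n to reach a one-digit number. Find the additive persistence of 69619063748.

69619063748 → 59 → 14 → 5 (3 steps)

3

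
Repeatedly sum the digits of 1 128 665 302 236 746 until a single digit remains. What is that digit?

1+1+2+8+6+6+5+3+0+2+2+3+6+7+4+6 = 62
6+2 = 8

8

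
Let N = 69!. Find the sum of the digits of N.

351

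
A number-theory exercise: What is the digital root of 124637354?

1+2+4+6+3+7+3+5+4 = 35
3+5 = 8

8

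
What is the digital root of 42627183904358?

8

4+2+6+2+7+1+8+3+9+0+4+3+5+8 = 62
6+2 = 8
(Equivalently, 42627183904358 mod 9 = 8.)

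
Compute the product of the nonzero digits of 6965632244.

1866240

6×9×6×5×6×3×2×2×4×4 = 1866240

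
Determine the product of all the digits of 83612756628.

5806080

8×3×6×1×2×7×5×6×6×2×8 = 5806080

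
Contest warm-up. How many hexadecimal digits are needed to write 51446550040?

9

51446550040 in base 16 is BFA740E18, which has 9 digits.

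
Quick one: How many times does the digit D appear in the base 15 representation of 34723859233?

34723859233 in base 15 is D836D5D3D.
The digit D appears 4 times.

4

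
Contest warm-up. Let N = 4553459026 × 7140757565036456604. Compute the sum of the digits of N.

117

4553459026 × 7140757565036456604 = 32515146986993035342541107704
Sum of its 29 digits: 117.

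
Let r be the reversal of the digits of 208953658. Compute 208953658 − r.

Reverse of 208953658 is 856359802.
208953658 − 856359802 = -647406144

-647406144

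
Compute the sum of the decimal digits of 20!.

54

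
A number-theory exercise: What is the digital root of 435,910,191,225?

4+3+5+9+1+0+1+9+1+2+2+5 = 42
4+2 = 6

6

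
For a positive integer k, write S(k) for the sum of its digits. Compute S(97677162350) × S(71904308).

S(97677162350) = 9+7+6+7+7+1+6+2+3+5+0 = 53.
S(71904308) = 7+1+9+0+4+3+0+8 = 32.
53 · 32 = 1696.

1696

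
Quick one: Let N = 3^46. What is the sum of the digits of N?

3^46 = 8862938119652501095929
Sum of its 22 digits: 108.

108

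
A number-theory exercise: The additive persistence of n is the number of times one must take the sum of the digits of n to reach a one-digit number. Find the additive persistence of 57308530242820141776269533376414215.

3

57308530242820141776269533376414215 → 136 → 10 → 1 (3 steps)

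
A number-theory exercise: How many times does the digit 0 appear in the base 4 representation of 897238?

2

897238 in base 4 is 3123003112.
The digit 0 appears 2 times.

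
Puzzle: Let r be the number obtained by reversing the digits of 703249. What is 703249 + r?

Reverse of 703249 is 942307.
703249 + 942307 = 1645556

1645556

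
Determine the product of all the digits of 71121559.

7×1×1×2×1×5×5×9 = 3150

3150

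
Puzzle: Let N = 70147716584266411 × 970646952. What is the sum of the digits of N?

129

70147716584266411 × 970646952 = 68088667292278042993129272
Sum of its 26 digits: 129.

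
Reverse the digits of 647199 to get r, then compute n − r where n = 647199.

Reverse of 647199 is 991746.
647199 − 991746 = -344547

-344547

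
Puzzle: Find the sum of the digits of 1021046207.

23

1+0+2+1+0+4+6+2+0+7 = 23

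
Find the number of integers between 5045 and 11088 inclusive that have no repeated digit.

2832

The integers in [5045, 11088] that have no repeated digit: 5046, 5047, 5048, 5049, 5061, 5062, …, 10986, 10987.
2832 qualify.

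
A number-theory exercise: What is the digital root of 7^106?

7

The digital root of n equals n mod 9 (or 9 when 9 | n), so we need 7^106 mod 9.
7^106 ≡ 7 (mod 9), so the digital root is 7.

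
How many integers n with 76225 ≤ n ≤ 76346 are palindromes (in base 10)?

The integers in [76225, 76346] that are palindromes (in base 10): 76267.
1 qualifies.

1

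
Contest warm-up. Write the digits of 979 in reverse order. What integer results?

Reversing 979 gives 979.

979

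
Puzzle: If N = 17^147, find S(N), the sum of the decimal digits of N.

17^147 = 7516080840909715499911286424295301039583185429853018013769765289246634274019123502562270931650319465356201630859154817050577468926833441346621548778490466843164916892376377410356273
Sum of its 181 digits: 800.

800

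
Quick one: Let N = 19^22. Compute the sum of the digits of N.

127

19^22 = 13569980418174090907801371961
Sum of its 29 digits: 127.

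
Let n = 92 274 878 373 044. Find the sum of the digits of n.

68

9+2+2+7+4+8+7+8+3+7+3+0+4+4 = 68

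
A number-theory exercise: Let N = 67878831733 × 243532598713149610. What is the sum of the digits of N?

67878831733 × 243532598713149610 = 16530708289550094711644574130
Sum of its 29 digits: 115.

115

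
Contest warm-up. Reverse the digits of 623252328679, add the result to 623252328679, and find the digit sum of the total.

Reversal of 623252328679 is 976823252326; 623252328679 + 976823252326 = 1600075581005.
Digit sum of 1600075581005: 1+6+0+0+0+7+5+5+8+1+0+0+5 = 38.

38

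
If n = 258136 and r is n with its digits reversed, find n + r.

Reverse of 258136 is 631852.
258136 + 631852 = 889988

889988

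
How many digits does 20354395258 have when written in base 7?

13

20354395258 in base 7 is 1320254335141, which has 13 digits.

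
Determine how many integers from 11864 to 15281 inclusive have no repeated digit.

1081

The integers in [11864, 15281] that have no repeated digit: 12034, 12035, 12036, 12037, 12038, 12039, …, 15279, 15280.
1081 qualify.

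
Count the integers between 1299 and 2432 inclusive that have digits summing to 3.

The integers in [1299, 2432] that have digits summing to 3: 2001, 2010, 2100.
3 qualify.

3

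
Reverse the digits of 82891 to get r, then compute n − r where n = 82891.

Reverse of 82891 is 19828.
82891 − 19828 = 63063

63063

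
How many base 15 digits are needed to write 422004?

5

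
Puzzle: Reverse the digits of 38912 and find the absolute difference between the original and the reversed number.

Reverse of 38912 is 21983.
|38912 − 21983| = 16929

16929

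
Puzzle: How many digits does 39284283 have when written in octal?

39284283 in base 8 is 225667073, which has 9 digits.

9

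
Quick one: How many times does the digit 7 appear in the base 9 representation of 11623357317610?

1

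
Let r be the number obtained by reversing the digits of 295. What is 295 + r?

887

Reverse of 295 is 592.
295 + 592 = 887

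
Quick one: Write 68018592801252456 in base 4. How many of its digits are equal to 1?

5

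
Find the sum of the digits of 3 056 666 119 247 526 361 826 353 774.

3+0+5+6+6+6+6+1+1+9+2+4+7+5+2+6+3+6+1+8+2+6+3+5+3+7+7+4 = 124

124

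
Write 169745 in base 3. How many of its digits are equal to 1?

5

169745 in base 3 is 22121211212.
The digit 1 appears 5 times.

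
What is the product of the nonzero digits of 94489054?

9×4×4×8×9×5×4 = 207360

207360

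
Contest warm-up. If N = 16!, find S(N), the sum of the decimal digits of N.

63

16! = 20922789888000
Sum of its 14 digits: 63.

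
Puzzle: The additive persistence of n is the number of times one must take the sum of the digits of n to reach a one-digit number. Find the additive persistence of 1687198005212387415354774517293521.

1687198005212387415354774517293521 → 143 → 8 (2 steps)

2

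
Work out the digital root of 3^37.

The digital root of n equals n mod 9 (or 9 when 9 | n), so we need 3^37 mod 9.
3^37 ≡ 0 (mod 9), so the digital root is 9.

9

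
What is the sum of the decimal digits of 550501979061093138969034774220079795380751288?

5+5+0+5+0+1+9+7+9+0+6+1+0+9+3+1+3+8+9+6+9+0+3+4+7+7+4+2+2+0+0+7+9+7+9+5+3+8+0+7+5+1+2+8+8 = 204

204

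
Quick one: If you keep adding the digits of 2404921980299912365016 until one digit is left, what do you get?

2+4+0+4+9+2+1+9+8+0+2+9+9+9+1+2+3+6+5+0+1+6 = 92
9+2 = 11
1+1 = 2

2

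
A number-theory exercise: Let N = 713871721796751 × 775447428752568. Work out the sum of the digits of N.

144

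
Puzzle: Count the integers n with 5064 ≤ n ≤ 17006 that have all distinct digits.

The integers in [5064, 17006] that have all distinct digits: 5064, 5067, 5068, 5069, 5071, 5072, …, 16985, 16987.
4505 qualify.

4505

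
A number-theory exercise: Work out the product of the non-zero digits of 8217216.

1344

8×2×1×7×2×1×6 = 1344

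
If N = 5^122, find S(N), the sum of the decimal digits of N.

5^122 = 18807909613156600127499784595555930845098648908353400344140027300454676151275634765625
Sum of its 86 digits: 376.

376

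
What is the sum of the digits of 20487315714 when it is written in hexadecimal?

20487315714 in base 16 is 4C523A102.
Digit sum: 4+12+5+2+3+10+1+0+2 = 39.

39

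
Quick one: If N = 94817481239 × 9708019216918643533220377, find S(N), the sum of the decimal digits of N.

94817481239 × 9708019216918643533220377 = 920489929968034954600451769450007103
Sum of its 36 digits: 158.

158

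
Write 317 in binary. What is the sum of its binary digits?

6

317 in base 2 is 100111101.
Digit sum: 1+0+0+1+1+1+1+0+1 = 6.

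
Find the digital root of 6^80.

9

The digital root of n equals n mod 9 (or 9 when 9 | n), so we need 6^80 mod 9.
6^80 ≡ 0 (mod 9), so the digital root is 9.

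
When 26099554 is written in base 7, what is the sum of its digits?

26099554 in base 7 is 434561665.
Digit sum: 4+3+4+5+6+1+6+6+5 = 40.

40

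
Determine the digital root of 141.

6

1+4+1 = 6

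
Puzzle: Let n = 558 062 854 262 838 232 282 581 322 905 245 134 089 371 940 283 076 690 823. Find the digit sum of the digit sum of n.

First digit sum: 240.
2+4+0 = 6.

6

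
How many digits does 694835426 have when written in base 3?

694835426 in base 3 is 1210102110022000102, which has 19 digits.

19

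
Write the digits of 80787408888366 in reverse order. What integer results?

Reversing 80787408888366 gives 66388880478708.

66388880478708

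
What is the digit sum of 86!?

86! = 24227095383672732381765523203441259715284870552429381750838764496720162249742450276789464634901319465571660595200000000000000000000
Sum of its 131 digits: 495.

495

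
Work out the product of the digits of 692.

6×9×2 = 108

108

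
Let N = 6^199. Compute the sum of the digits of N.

747

6^199 = 71137537302004566799495815253128955390498124225748238249246513155852154924936623169845356556792849549468802577779354971825744206752932540397335931986640896
Sum of its 155 digits: 747.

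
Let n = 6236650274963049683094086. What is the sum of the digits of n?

6+2+3+6+6+5+0+2+7+4+9+6+3+0+4+9+6+8+3+0+9+4+0+8+6 = 116

116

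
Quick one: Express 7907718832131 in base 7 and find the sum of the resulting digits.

45

7907718832131 in base 7 is 1444212434014416.
Digit sum: 1+4+4+4+2+1+2+4+3+4+0+1+4+4+1+6 = 45.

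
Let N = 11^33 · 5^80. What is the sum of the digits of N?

416

11^33 · 5^80 = 1921139745968145525677239989216670175266840319273746462425123127104598097503185272216796875
Sum of its 91 digits: 416.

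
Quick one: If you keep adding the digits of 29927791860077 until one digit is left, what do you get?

2+9+9+2+7+7+9+1+8+6+0+0+7+7 = 74
7+4 = 11
1+1 = 2

2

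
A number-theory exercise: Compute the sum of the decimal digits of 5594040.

5+5+9+4+0+4+0 = 27

27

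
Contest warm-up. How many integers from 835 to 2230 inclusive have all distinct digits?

732

The integers in [835, 2230] that have all distinct digits: 835, 836, 837, 839, 840, 841, …, 2197, 2198.
732 qualify.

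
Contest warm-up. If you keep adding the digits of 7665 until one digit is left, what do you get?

6

7+6+6+5 = 24
2+4 = 6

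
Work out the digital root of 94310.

9+4+3+1+0 = 17
1+7 = 8
(Equivalently, 94310 mod 9 = 8.)

8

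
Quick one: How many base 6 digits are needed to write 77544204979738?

18

77544204979738 in base 6 is 432531152130244134, which has 18 digits.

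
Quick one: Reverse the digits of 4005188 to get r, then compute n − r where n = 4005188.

-4809816

Reverse of 4005188 is 8815004.
4005188 − 8815004 = -4809816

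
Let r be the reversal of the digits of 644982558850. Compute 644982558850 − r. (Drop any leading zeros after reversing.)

586127269404

Reverse of 644982558850 is 58855289446.
644982558850 − 58855289446 = 586127269404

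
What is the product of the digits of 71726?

588

7×1×7×2×6 = 588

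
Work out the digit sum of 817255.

8+1+7+2+5+5 = 28

28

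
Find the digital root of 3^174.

9

The digital root of n equals n mod 9 (or 9 when 9 | n), so we need 3^174 mod 9.
3^174 ≡ 0 (mod 9), so the digital root is 9.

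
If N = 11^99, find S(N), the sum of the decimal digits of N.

467

11^99 = 12527829399838427440107579247354215251149392000034969484678615956504532008683916069945559954314411495091
Sum of its 104 digits: 467.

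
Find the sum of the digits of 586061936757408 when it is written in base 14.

98

586061936757408 in base 14 is A4A17989A8796.
Digit sum: 10+4+10+1+7+9+8+9+10+8+7+9+6 = 98.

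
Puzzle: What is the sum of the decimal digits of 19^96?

19^96 = 575898160682100232836281104757191024769944517268203419236599427061651467503917683818033285217971123197113409626034423582081
Sum of its 123 digits: 514.

514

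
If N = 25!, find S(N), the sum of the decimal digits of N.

72

25! = 15511210043330985984000000
Sum of its 26 digits: 72.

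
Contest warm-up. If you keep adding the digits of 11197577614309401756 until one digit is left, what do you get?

1+1+1+9+7+5+7+7+6+1+4+3+0+9+4+0+1+7+5+6 = 84
8+4 = 12
1+2 = 3
(Equivalently, 11197577614309401756 mod 9 = 3.)

3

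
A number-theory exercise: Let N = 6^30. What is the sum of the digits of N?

6^30 = 221073919720733357899776
Sum of its 24 digits: 117.

117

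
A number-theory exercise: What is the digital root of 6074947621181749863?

3

6+0+7+4+9+4+7+6+2+1+1+8+1+7+4+9+8+6+3 = 93
9+3 = 12
1+2 = 3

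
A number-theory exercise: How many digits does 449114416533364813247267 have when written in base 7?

28

449114416533364813247267 in base 7 is 6556151645535134505503031446, which has 28 digits.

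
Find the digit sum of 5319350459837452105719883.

115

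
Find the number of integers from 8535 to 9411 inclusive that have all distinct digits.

431

The integers in [8535, 9411] that have all distinct digits: 8536, 8537, 8539, 8540, 8541, 8542, …, 9408, 9410.
431 qualify.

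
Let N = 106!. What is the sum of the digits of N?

639

106! = 114628056373470835453434738414834942870388487424139673389282723476762012382449946252660360871841673476016298287096435143747350528228224302506311680000000000000000000000000
Sum of its 171 digits: 639.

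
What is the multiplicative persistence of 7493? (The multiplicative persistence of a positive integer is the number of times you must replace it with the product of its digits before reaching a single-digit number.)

7493 → 756 → 210 → 0 (3 steps)

3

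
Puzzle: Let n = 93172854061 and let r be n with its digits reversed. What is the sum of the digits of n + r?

38

Reversal of 93172854061 is 16045827139; 93172854061 + 16045827139 = 109218681200.
Digit sum of 109218681200: 1+0+9+2+1+8+6+8+1+2+0+0 = 38.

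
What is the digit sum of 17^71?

17^71 = 2300771122759378216336589429524308027851797348154254064450486076730672752491528319986033
Sum of its 88 digits: 386.

386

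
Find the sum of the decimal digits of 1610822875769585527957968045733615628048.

200

1+6+1+0+8+2+2+8+7+5+7+6+9+5+8+5+5+2+7+9+5+7+9+6+8+0+4+5+7+3+3+6+1+5+6+2+8+0+4+8 = 200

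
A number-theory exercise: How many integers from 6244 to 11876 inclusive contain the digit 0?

The integers in [6244, 11876] that contain the digit 0: 6250, 6260, 6270, 6280, 6290, 6300, …, 11860, 11870.
2201 qualify.

2201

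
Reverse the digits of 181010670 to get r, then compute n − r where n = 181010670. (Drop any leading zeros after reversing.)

Reverse of 181010670 is 76010181.
181010670 − 76010181 = 105000489

105000489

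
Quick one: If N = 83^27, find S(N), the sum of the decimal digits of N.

83^27 = 6532937361590551025727805459013652074798022177030827
Sum of its 52 digits: 215.

215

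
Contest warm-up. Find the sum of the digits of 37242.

18

3+7+2+4+2 = 18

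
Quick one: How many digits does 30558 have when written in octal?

5

30558 in base 8 is 73536, which has 5 digits.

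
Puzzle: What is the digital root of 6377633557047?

9

6+3+7+7+6+3+3+5+5+7+0+4+7 = 63
6+3 = 9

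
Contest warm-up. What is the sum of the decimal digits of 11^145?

704

11^145 = 10044754989265449822872719757899513342103894362171156885283365731081063200594776099186160122154293016588905573546278596942736287674638310598590861285451
Sum of its 152 digits: 704.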